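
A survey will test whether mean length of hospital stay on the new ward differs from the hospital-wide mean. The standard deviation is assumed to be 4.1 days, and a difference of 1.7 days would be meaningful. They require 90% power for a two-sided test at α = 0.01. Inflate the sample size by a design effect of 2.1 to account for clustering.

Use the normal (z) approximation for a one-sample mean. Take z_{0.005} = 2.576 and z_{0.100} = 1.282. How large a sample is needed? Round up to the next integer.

n = (z_{α/2} + z_β)² · σ² / δ²
  = (2.576 + 1.282)² · 4.1² / 1.7²
  = 14.8842 · 16.81 / 2.89
  = 86.58
Design effect: 2.1 × 86.58 = 181.81.
Round up → n = 182.

n = 182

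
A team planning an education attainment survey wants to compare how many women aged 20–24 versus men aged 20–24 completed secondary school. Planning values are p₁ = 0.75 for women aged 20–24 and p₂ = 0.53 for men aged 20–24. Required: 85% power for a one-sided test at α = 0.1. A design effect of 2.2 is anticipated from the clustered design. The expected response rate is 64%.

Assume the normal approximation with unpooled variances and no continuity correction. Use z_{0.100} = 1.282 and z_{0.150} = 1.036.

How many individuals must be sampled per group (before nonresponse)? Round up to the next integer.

n = 167 per group

n = (z_α + z_β)² · [p₁(1−p₁) + p₂(1−p₂)] / (p₁ − p₂)²
  = (1.282 + 1.036)² · (0.75·0.25 + 0.53·0.47) / (0.22)²
  = (2.318)² · (0.1875 + 0.2491) / 0.0484
  = 5.3731 · 0.4366 / 0.0484
  = 48.47
Design effect: 2.2 × 48.47 = 106.63.
Adjust for 64% response: 106.63 / 0.64 = 166.61.
Round up → n = 167 per group.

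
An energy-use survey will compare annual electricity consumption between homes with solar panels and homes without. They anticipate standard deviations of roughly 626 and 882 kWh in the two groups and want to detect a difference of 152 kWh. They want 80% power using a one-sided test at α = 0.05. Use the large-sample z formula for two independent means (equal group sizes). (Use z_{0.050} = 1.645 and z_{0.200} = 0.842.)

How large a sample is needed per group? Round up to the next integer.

n = 314 per group

n = (z_α + z_β)² · (σ₁² + σ₂²) / δ²
  = (1.645 + 0.842)² · (626² + 882² = 1169800) / 152²
  = 6.1852 · 1169800 / 23104
  = 313.17
Round up → n = 314 per group.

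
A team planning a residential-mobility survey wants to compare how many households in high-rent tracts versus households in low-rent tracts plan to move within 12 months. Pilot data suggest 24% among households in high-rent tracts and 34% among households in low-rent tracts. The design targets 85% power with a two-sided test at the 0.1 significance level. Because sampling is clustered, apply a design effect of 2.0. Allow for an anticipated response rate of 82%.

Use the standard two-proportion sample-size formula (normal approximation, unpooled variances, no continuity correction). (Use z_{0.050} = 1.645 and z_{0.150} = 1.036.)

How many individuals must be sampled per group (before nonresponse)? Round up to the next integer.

n = 714 per group

n = (z_{α/2} + z_β)² · [p₁(1−p₁) + p₂(1−p₂)] / (p₁ − p₂)²
  = (1.645 + 1.036)² · (0.24·0.76 + 0.34·0.66) / (-0.10)²
  = (2.681)² · (0.1824 + 0.2244) / 0.0100
  = 7.1878 · 0.4068 / 0.0100
  = 292.40
Design effect: 2.0 × 292.40 = 584.80.
Adjust for 82% response: 584.80 / 0.82 = 713.17.
Round up → n = 714 per group.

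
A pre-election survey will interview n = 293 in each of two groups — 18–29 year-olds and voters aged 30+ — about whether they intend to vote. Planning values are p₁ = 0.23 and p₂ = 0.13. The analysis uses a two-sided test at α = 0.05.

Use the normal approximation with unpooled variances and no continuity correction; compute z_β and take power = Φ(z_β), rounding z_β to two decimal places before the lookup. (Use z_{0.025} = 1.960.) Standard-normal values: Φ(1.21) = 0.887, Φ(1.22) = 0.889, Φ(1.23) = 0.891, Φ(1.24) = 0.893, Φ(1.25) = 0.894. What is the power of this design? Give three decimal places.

z_β = |p₁−p₂|·√(n/[p₁q₁+p₂q₂]) − z_{α/2}
    = 0.10 · √(293/0.2902) − 1.960
    = 0.10 · 31.7750 − 1.960
    = 3.1775 − 1.960 = 1.2175 → 1.22
Power = Φ(1.22) = 0.889.

Power ≈ 0.889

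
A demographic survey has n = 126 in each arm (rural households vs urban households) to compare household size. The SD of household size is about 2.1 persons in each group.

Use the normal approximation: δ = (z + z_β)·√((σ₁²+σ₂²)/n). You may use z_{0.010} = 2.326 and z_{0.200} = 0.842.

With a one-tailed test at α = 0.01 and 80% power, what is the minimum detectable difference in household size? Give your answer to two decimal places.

δ = (z_α + z_β) · √((σ₁²+σ₂²)/n)
  = (2.326 + 0.842) · √(8.82/126)
  = 3.168 · √0.07
  = 3.168 · 0.2646
  = 0.8382

Minimum detectable difference ≈ 0.84 persons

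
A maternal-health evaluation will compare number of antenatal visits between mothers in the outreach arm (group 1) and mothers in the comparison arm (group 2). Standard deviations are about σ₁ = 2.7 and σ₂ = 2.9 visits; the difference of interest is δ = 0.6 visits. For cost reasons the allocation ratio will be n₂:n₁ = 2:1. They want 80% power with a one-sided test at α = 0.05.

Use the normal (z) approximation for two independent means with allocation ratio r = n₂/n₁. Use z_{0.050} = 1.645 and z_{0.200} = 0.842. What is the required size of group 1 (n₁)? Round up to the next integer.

n₁ = 198

n₁ = (z_α + z_β)² · (σ₁² + σ₂²/r) / δ²
   = (1.645 + 0.842)² · (2.7² + 2.9²/2) / 0.6²
   = 6.1852 · (7.29 + 4.205) / 0.36
   = 6.1852 · 11.495 / 0.36
   = 197.50
Round up → n₁ = 198; n₂ = r·n₁ = 2 × 198 = 396.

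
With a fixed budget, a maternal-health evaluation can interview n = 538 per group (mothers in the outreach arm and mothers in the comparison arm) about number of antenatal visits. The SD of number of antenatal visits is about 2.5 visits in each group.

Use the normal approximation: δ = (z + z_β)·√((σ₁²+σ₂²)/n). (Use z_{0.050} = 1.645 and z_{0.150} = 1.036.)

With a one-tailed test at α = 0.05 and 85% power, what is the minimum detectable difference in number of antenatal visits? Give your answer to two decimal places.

Minimum detectable difference ≈ 0.41 visits

δ = (z_α + z_β) · √((σ₁²+σ₂²)/n)
  = (1.645 + 1.036) · √(12.5/538)
  = 2.681 · √0.02323
  = 2.681 · 0.1524
  = 0.4087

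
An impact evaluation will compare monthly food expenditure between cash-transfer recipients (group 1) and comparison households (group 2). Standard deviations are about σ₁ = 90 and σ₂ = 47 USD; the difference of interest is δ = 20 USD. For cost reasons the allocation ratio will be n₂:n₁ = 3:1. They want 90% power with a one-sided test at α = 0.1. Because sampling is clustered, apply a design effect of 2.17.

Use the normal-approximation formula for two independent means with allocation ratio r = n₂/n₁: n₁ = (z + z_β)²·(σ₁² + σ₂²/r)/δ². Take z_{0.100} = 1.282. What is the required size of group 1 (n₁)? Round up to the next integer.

n₁ = 316

n₁ = (z_α + z_β)² · (σ₁² + σ₂²/r) / δ²
   = (1.282 + 1.282)² · (90² + 47²/3) / 20²
   = 6.5741 · (8100 + 736.3333) / 400
   = 6.5741 · 8836.3 / 400
   = 145.23
Design effect: 2.17 × 145.23 = 315.14.
Round up → n₁ = 316; n₂ = r·n₁ = 3 × 316 = 948.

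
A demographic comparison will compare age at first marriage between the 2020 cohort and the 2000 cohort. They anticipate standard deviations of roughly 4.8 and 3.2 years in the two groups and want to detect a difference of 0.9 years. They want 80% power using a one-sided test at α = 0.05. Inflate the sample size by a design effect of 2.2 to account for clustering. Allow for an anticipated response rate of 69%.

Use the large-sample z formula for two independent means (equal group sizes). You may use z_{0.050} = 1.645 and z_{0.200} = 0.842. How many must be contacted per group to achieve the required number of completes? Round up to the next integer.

n = (z_α + z_β)² · (σ₁² + σ₂²) / δ²
  = (1.645 + 0.842)² · (4.8² + 3.2² = 33.28) / 0.9²
  = 6.1852 · 33.28 / 0.81
  = 254.13
Design effect: 2.2 × 254.13 = 559.08.
Adjust for 69% response: 559.08 / 0.69 = 810.26.
Round up → n = 811 per group.

n = 811 per group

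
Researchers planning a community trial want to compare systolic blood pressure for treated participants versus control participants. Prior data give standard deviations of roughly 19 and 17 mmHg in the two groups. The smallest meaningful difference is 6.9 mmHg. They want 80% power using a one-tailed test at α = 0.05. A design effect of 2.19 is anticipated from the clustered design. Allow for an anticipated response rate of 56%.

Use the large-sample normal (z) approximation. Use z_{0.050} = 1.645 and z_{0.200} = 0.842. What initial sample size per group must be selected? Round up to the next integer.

n = 331 per group

n = (z_α + z_β)² · (σ₁² + σ₂²) / δ²
  = (1.645 + 0.842)² · (19² + 17² = 650) / 6.9²
  = 6.1852 · 650 / 47.61
  = 84.44
Design effect: 2.19 × 84.44 = 184.93.
Adjust for 56% response: 184.93 / 0.56 = 330.23.
Round up → n = 331 per group.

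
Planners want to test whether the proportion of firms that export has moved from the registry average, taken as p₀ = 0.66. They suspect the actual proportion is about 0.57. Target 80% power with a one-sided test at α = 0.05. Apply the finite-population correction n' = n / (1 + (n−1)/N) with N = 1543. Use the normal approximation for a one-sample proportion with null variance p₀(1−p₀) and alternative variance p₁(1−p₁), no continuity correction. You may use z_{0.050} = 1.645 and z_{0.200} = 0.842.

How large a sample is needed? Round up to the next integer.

n = 159

n = [z_α·√(p₀q₀) + z_β·√(p₁q₁)]² / (p₁ − p₀)²
  = [1.645·√(0.66·0.34) + 0.842·√(0.57·0.43)]² / (-0.09)²
  = [1.645·0.4737 + 0.842·0.4951]² / 0.0081
  = [1.1961]² / 0.0081
  = 176.63
Finite-population correction (N = 1543): 176.63 / (1 + (176.63 − 1)/1543) = 158.58.
Round up → n = 159.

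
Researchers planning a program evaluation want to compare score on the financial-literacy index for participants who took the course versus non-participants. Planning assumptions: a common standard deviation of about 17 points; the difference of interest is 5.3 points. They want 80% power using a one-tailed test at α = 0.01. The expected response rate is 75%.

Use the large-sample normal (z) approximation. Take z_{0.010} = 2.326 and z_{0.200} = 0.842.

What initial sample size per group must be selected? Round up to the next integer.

n = 276 per group

n = (z_α + z_β)² · (σ₁² + σ₂²) / δ²
  = (2.326 + 0.842)² · (2·17² = 578) / 5.3²
  = 10.0362 · 578 / 28.09
  = 206.51
Adjust for 75% response: 206.51 / 0.75 = 275.35.
Round up → n = 276 per group.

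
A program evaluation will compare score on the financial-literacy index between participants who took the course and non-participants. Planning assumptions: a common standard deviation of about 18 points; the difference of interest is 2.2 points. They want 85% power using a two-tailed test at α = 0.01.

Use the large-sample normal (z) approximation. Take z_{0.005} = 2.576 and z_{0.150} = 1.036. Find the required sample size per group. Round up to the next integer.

n = (z_{α/2} + z_β)² · (σ₁² + σ₂²) / δ²
  = (2.576 + 1.036)² · (2·18² = 648) / 2.2²
  = 13.0465 · 648 / 4.84
  = 1746.73
Round up → n = 1747 per group.

n = 1747 per group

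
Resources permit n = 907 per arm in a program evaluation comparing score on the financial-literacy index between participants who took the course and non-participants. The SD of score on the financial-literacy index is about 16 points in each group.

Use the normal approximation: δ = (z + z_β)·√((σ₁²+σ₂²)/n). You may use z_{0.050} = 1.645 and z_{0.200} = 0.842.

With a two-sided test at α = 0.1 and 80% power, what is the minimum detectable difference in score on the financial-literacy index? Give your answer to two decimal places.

Minimum detectable difference ≈ 1.87 points

δ = (z_{α/2} + z_β) · √((σ₁²+σ₂²)/n)
  = (1.645 + 0.842) · √(512/907)
  = 2.487 · √0.5645
  = 2.487 · 0.7513
  = 1.8686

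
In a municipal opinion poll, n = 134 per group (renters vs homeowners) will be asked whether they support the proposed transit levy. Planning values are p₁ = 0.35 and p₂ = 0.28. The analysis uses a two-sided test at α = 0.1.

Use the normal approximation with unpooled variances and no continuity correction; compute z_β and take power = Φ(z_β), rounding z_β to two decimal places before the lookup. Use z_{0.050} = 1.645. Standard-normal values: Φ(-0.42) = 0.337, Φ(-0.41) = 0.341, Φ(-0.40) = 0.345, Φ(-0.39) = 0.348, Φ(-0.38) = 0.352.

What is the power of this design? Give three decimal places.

Power ≈ 0.341

z_β = |p₁−p₂|·√(n/[p₁q₁+p₂q₂]) − z_{α/2}
    = 0.07 · √(134/0.4291) − 1.645
    = 0.07 · 17.6715 − 1.645
    = 1.2370 − 1.645 = -0.4080 → -0.41
Power = Φ(-0.41) = 0.341.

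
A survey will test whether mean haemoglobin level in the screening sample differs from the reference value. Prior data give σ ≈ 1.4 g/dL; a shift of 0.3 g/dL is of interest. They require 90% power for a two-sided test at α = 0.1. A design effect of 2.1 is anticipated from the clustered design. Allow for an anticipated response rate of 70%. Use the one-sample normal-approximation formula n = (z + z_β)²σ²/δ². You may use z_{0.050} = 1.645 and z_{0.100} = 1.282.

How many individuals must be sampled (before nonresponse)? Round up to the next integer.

n = (z_{α/2} + z_β)² · σ² / δ²
  = (1.645 + 1.282)² · 1.4² / 0.3²
  = 8.5673 · 1.96 / 0.09
  = 186.58
Design effect: 2.1 × 186.58 = 391.81.
Adjust for 70% response: 391.81 / 0.70 = 559.73.
Round up → n = 560.

n = 560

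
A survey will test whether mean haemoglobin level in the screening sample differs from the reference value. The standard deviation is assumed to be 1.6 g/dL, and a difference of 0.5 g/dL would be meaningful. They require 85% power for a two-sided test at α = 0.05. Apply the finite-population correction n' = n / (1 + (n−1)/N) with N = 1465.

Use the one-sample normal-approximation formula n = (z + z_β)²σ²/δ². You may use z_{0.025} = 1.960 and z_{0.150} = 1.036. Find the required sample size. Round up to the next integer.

n = (z_{α/2} + z_β)² · σ² / δ²
  = (1.960 + 1.036)² · 1.6² / 0.5²
  = 8.9760 · 2.56 / 0.25
  = 91.91
Finite-population correction (N = 1465): 91.91 / (1 + (91.91 − 1)/1465) = 86.54.
Round up → n = 87.

n = 87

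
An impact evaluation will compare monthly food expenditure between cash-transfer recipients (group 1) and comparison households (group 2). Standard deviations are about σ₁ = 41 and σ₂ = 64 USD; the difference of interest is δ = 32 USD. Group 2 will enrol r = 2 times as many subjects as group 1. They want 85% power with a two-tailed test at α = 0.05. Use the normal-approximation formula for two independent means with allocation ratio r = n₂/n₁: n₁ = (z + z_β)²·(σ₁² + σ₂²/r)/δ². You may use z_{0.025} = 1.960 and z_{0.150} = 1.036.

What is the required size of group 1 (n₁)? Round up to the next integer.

n₁ = 33

n₁ = (z_{α/2} + z_β)² · (σ₁² + σ₂²/r) / δ²
   = (1.960 + 1.036)² · (41² + 64²/2) / 32²
   = 8.9760 · (1681 + 2048) / 1024
   = 8.9760 · 3729 / 1024
   = 32.69
Round up → n₁ = 33; n₂ = r·n₁ = 2 × 33 = 66.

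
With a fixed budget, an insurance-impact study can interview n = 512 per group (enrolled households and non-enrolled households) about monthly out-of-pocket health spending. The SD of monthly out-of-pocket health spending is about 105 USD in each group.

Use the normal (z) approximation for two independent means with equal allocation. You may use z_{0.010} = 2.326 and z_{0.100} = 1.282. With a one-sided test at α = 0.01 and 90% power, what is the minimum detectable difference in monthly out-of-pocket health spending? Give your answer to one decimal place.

Minimum detectable difference ≈ 23.7 USD

δ = (z_α + z_β) · √((σ₁²+σ₂²)/n)
  = (2.326 + 1.282) · √(22050/512)
  = 3.608 · √43.0664
  = 3.608 · 6.5625
  = 23.6775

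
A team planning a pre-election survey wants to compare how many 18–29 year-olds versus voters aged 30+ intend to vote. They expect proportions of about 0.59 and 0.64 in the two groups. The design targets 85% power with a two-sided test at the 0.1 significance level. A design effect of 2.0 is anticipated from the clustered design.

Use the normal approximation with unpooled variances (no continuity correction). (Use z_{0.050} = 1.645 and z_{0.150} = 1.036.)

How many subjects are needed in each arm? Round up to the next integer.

n = 2716 per group

n = (z_{α/2} + z_β)² · [p₁(1−p₁) + p₂(1−p₂)] / (p₁ − p₂)²
  = (1.645 + 1.036)² · (0.59·0.41 + 0.64·0.36) / (-0.05)²
  = (2.681)² · (0.2419 + 0.2304) / 0.0025
  = 7.1878 · 0.4723 / 0.0025
  = 1357.91
Design effect: 2.0 × 1357.91 = 2715.82.
Round up → n = 2716 per group.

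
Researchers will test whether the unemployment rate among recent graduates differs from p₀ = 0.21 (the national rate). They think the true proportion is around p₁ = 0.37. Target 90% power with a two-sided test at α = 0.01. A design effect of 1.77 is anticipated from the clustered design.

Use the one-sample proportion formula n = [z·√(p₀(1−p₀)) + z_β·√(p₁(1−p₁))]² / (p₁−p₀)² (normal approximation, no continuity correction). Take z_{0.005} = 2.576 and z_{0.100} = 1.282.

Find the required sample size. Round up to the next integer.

n = [z_{α/2}·√(p₀q₀) + z_β·√(p₁q₁)]² / (p₁ − p₀)²
  = [2.576·√(0.21·0.79) + 1.282·√(0.37·0.63)]² / (0.16)²
  = [2.576·0.4073 + 1.282·0.4828]² / 0.0256
  = [1.6682]² / 0.0256
  = 108.70
Design effect: 1.77 × 108.70 = 192.41.
Round up → n = 193.

n = 193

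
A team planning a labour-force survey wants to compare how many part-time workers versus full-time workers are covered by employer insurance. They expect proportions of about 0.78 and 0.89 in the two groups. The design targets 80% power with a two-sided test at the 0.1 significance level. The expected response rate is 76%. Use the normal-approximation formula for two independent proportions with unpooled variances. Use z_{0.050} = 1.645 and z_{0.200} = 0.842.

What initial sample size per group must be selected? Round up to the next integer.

n = (z_{α/2} + z_β)² · [p₁(1−p₁) + p₂(1−p₂)] / (p₁ − p₂)²
  = (1.645 + 0.842)² · (0.78·0.22 + 0.89·0.11) / (-0.11)²
  = (2.487)² · (0.1716 + 0.0979) / 0.0121
  = 6.1852 · 0.2695 / 0.0121
  = 137.76
Adjust for 76% response: 137.76 / 0.76 = 181.26.
Round up → n = 182 per group.

n = 182 per group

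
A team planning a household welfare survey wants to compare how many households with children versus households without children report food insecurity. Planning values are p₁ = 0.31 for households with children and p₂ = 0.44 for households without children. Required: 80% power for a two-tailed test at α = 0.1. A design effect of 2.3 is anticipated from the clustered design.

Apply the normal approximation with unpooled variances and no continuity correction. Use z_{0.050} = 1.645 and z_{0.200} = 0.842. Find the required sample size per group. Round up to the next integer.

n = 388 per group

n = (z_{α/2} + z_β)² · [p₁(1−p₁) + p₂(1−p₂)] / (p₁ − p₂)²
  = (1.645 + 0.842)² · (0.31·0.69 + 0.44·0.56) / (-0.13)²
  = (2.487)² · (0.2139 + 0.2464) / 0.0169
  = 6.1852 · 0.4603 / 0.0169
  = 168.46
Design effect: 2.3 × 168.46 = 387.47.
Round up → n = 388 per group.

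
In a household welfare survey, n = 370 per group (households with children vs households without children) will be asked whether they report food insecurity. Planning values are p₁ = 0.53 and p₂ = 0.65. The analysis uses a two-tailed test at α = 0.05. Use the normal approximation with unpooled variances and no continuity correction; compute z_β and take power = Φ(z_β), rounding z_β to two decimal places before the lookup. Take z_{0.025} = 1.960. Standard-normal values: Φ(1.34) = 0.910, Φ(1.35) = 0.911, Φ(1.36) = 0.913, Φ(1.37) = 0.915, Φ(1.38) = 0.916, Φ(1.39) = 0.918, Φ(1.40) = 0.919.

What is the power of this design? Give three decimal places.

Power ≈ 0.916

z_β = |p₁−p₂|·√(n/[p₁q₁+p₂q₂]) − z_{α/2}
    = 0.12 · √(370/0.4766) − 1.960
    = 0.12 · 27.8627 − 1.960
    = 3.3435 − 1.960 = 1.3835 → 1.38
Power = Φ(1.38) = 0.916.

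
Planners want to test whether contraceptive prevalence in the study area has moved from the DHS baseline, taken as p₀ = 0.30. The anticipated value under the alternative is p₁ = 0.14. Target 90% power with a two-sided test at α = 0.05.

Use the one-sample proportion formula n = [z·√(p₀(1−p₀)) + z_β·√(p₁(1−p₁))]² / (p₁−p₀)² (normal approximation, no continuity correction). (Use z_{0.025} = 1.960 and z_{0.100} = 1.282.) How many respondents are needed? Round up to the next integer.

n = 71

n = [z_{α/2}·√(p₀q₀) + z_β·√(p₁q₁)]² / (p₁ − p₀)²
  = [1.960·√(0.30·0.70) + 1.282·√(0.14·0.86)]² / (-0.16)²
  = [1.960·0.4583 + 1.282·0.3470]² / 0.0256
  = [1.3430]² / 0.0256
  = 70.46
Round up → n = 71.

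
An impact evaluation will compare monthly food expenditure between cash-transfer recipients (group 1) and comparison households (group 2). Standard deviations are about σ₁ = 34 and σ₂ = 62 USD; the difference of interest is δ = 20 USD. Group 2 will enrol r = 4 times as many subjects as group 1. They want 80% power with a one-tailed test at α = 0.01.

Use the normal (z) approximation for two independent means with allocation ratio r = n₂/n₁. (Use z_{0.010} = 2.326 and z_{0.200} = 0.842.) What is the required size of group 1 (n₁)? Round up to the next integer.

n₁ = (z_α + z_β)² · (σ₁² + σ₂²/r) / δ²
   = (2.326 + 0.842)² · (34² + 62²/4) / 20²
   = 10.0362 · (1156 + 961) / 400
   = 10.0362 · 2117 / 400
   = 53.12
Round up → n₁ = 54; n₂ = r·n₁ = 4 × 54 = 216.

n₁ = 54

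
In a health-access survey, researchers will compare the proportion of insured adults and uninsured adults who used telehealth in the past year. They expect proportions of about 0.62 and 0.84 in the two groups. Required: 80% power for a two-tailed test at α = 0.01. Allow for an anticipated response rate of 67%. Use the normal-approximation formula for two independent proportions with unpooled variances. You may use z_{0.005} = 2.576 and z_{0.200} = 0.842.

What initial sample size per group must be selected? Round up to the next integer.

n = 134 per group

n = (z_{α/2} + z_β)² · [p₁(1−p₁) + p₂(1−p₂)] / (p₁ − p₂)²
  = (2.576 + 0.842)² · (0.62·0.38 + 0.84·0.16) / (-0.22)²
  = (3.418)² · (0.2356 + 0.1344) / 0.0484
  = 11.6827 · 0.3700 / 0.0484
  = 89.31
Adjust for 67% response: 89.31 / 0.67 = 133.30.
Round up → n = 134 per group.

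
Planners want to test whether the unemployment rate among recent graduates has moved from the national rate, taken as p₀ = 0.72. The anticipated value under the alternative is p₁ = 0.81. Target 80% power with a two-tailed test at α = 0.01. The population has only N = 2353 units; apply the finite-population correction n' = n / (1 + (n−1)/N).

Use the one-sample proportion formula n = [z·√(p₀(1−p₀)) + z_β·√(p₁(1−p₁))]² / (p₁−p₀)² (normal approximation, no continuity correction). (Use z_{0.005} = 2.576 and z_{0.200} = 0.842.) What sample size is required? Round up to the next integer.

n = [z_{α/2}·√(p₀q₀) + z_β·√(p₁q₁)]² / (p₁ − p₀)²
  = [2.576·√(0.72·0.28) + 0.842·√(0.81·0.19)]² / (0.09)²
  = [2.576·0.4490 + 0.842·0.3923]² / 0.0081
  = [1.4869]² / 0.0081
  = 272.96
Finite-population correction (N = 2353): 272.96 / (1 + (272.96 − 1)/2353) = 244.68.
Round up → n = 245.

n = 245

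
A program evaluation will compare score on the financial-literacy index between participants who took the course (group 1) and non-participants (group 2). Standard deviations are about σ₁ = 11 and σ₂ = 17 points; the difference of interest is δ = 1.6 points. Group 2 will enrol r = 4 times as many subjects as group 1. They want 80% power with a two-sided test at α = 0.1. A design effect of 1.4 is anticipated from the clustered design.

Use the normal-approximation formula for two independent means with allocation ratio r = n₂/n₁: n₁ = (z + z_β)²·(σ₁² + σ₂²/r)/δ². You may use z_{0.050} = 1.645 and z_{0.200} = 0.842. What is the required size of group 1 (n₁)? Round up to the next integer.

n₁ = 654

n₁ = (z_{α/2} + z_β)² · (σ₁² + σ₂²/r) / δ²
   = (1.645 + 0.842)² · (11² + 17²/4) / 1.6²
   = 6.1852 · (121 + 72.25) / 2.56
   = 6.1852 · 193.25 / 2.56
   = 466.91
Design effect: 1.4 × 466.91 = 653.67.
Round up → n₁ = 654; n₂ = r·n₁ = 4 × 654 = 2616.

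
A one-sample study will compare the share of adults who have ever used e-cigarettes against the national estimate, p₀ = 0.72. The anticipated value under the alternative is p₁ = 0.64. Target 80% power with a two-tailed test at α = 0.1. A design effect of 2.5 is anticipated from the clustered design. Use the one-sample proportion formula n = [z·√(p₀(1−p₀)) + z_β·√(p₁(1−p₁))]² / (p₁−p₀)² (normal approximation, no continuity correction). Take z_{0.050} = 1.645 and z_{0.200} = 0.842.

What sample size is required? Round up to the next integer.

n = [z_{α/2}·√(p₀q₀) + z_β·√(p₁q₁)]² / (p₁ − p₀)²
  = [1.645·√(0.72·0.28) + 0.842·√(0.64·0.36)]² / (-0.08)²
  = [1.645·0.4490 + 0.842·0.4800]² / 0.0064
  = [1.1428]² / 0.0064
  = 204.05
Design effect: 2.5 × 204.05 = 510.12.
Round up → n = 511.

n = 511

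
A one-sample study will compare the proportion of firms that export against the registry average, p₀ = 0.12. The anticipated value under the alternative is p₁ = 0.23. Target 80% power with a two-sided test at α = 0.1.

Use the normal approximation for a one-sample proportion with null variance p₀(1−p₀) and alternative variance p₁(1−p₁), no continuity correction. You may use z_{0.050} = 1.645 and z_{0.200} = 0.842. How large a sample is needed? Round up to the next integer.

n = 66

n = [z_{α/2}·√(p₀q₀) + z_β·√(p₁q₁)]² / (p₁ − p₀)²
  = [1.645·√(0.12·0.88) + 0.842·√(0.23·0.77)]² / (0.11)²
  = [1.645·0.3250 + 0.842·0.4208]² / 0.0121
  = [0.8889]² / 0.0121
  = 65.30
Round up → n = 66.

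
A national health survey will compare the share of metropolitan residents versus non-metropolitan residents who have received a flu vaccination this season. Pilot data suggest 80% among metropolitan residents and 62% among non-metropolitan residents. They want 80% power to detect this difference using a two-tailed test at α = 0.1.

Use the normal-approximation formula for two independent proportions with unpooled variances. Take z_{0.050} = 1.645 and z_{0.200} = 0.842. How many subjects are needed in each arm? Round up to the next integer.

n = (z_{α/2} + z_β)² · [p₁(1−p₁) + p₂(1−p₂)] / (p₁ − p₂)²
  = (1.645 + 0.842)² · (0.80·0.20 + 0.62·0.38) / (0.18)²
  = (2.487)² · (0.1600 + 0.2356) / 0.0324
  = 6.1852 · 0.3956 / 0.0324
  = 75.52
Round up → n = 76 per group.

n = 76 per group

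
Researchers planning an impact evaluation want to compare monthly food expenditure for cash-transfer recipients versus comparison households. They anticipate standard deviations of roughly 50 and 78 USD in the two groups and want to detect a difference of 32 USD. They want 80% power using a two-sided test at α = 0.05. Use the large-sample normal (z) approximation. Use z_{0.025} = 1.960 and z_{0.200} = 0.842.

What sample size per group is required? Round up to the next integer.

n = (z_{α/2} + z_β)² · (σ₁² + σ₂²) / δ²
  = (1.960 + 0.842)² · (50² + 78² = 8584) / 32²
  = 7.8512 · 8584 / 1024
  = 65.82
Round up → n = 66 per group.

n = 66 per group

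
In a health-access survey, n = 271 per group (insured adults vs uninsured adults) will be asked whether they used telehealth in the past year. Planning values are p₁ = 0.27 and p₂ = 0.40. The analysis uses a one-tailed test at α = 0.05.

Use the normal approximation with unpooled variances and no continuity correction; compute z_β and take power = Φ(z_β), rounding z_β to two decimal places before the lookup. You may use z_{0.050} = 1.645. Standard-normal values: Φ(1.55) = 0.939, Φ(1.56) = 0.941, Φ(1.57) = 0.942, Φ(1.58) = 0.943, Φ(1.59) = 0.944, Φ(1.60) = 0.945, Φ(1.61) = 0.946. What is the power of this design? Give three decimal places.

Power ≈ 0.944

z_β = |p₁−p₂|·√(n/[p₁q₁+p₂q₂]) − z_α
    = 0.13 · √(271/0.4371) − 1.645
    = 0.13 · 24.8997 − 1.645
    = 3.2370 − 1.645 = 1.5920 → 1.59
Power = Φ(1.59) = 0.944.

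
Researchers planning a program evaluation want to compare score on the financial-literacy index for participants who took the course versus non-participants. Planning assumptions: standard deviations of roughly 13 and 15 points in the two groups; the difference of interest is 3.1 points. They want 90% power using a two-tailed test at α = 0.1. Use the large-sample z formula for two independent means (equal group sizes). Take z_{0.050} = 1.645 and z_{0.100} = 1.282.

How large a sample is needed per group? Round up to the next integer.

n = (z_{α/2} + z_β)² · (σ₁² + σ₂²) / δ²
  = (1.645 + 1.282)² · (13² + 15² = 394) / 3.1²
  = 8.5673 · 394 / 9.61
  = 351.25
Round up → n = 352 per group.

n = 352 per group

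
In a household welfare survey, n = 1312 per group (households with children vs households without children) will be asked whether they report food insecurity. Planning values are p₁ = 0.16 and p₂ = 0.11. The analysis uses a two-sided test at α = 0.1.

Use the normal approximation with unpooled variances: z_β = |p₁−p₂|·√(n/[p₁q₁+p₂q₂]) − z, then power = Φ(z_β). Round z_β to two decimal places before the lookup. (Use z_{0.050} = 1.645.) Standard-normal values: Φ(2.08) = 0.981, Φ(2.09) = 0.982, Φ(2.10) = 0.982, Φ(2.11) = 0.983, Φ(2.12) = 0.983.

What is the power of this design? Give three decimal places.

Power ≈ 0.983

z_β = |p₁−p₂|·√(n/[p₁q₁+p₂q₂]) − z_{α/2}
    = 0.05 · √(1312/0.2323) − 1.645
    = 0.05 · 75.1523 − 1.645
    = 3.7576 − 1.645 = 2.1126 → 2.11
Power = Φ(2.11) = 0.983.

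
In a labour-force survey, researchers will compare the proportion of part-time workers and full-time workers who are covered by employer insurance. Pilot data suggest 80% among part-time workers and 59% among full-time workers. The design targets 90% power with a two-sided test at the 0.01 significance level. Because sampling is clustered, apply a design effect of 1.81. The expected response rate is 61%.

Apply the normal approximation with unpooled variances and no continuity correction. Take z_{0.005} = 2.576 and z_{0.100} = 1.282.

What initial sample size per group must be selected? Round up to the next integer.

n = 403 per group

n = (z_{α/2} + z_β)² · [p₁(1−p₁) + p₂(1−p₂)] / (p₁ − p₂)²
  = (2.576 + 1.282)² · (0.80·0.20 + 0.59·0.41) / (0.21)²
  = (3.858)² · (0.1600 + 0.2419) / 0.0441
  = 14.8842 · 0.4019 / 0.0441
  = 135.65
Design effect: 1.81 × 135.65 = 245.52.
Adjust for 61% response: 245.52 / 0.61 = 402.49.
Round up → n = 403 per group.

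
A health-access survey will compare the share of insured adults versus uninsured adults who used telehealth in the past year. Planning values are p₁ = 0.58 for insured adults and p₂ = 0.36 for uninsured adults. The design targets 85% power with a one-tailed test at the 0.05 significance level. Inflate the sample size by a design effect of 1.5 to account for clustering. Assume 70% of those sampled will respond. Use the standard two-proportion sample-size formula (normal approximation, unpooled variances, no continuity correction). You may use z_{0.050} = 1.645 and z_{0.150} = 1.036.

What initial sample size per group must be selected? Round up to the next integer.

n = (z_α + z_β)² · [p₁(1−p₁) + p₂(1−p₂)] / (p₁ − p₂)²
  = (1.645 + 1.036)² · (0.58·0.42 + 0.36·0.64) / (0.22)²
  = (2.681)² · (0.2436 + 0.2304) / 0.0484
  = 7.1878 · 0.4740 / 0.0484
  = 70.39
Design effect: 1.5 × 70.39 = 105.59.
Adjust for 70% response: 105.59 / 0.70 = 150.84.
Round up → n = 151 per group.

n = 151 per group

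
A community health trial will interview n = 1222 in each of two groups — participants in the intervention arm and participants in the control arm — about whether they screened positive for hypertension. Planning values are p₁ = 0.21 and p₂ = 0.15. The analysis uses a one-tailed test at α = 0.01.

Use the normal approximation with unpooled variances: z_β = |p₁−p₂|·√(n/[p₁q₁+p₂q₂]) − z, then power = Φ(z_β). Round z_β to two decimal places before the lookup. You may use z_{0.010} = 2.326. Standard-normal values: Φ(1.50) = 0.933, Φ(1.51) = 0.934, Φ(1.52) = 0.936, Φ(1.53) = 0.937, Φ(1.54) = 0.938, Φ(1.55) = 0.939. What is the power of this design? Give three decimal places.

Power ≈ 0.939

z_β = |p₁−p₂|·√(n/[p₁q₁+p₂q₂]) − z_α
    = 0.06 · √(1222/0.2934) − 2.326
    = 0.06 · 64.5365 − 2.326
    = 3.8722 − 2.326 = 1.5462 → 1.55
Power = Φ(1.55) = 0.939.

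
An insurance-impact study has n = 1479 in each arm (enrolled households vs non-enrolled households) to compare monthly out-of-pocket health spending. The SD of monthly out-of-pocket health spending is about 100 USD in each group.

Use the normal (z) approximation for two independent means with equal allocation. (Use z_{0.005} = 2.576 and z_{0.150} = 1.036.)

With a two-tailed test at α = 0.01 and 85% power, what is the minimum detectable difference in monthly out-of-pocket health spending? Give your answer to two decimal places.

Minimum detectable difference ≈ 13.28 USD

δ = (z_{α/2} + z_β) · √((σ₁²+σ₂²)/n)
  = (2.576 + 1.036) · √(20000/1479)
  = 3.612 · √13.5227
  = 3.612 · 3.6773
  = 13.2825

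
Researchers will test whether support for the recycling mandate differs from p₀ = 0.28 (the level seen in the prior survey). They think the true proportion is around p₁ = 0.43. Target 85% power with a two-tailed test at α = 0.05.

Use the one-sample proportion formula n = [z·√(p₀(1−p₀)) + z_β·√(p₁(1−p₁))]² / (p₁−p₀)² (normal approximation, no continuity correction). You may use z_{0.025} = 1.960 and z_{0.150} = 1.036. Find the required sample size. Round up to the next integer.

n = [z_{α/2}·√(p₀q₀) + z_β·√(p₁q₁)]² / (p₁ − p₀)²
  = [1.960·√(0.28·0.72) + 1.036·√(0.43·0.57)]² / (0.15)²
  = [1.960·0.4490 + 1.036·0.4951]² / 0.0225
  = [1.3929]² / 0.0225
  = 86.23
Round up → n = 87.

n = 87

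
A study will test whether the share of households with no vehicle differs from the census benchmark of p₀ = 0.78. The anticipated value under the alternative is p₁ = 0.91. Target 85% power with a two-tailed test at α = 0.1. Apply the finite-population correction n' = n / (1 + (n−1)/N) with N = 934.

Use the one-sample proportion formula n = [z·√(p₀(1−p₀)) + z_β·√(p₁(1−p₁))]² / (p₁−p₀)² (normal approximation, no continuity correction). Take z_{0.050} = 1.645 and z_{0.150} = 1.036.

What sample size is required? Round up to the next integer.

n = 54

n = [z_{α/2}·√(p₀q₀) + z_β·√(p₁q₁)]² / (p₁ − p₀)²
  = [1.645·√(0.78·0.22) + 1.036·√(0.91·0.09)]² / (0.13)²
  = [1.645·0.4142 + 1.036·0.2862]² / 0.0169
  = [0.9779]² / 0.0169
  = 56.59
Finite-population correction (N = 934): 56.59 / (1 + (56.59 − 1)/934) = 53.41.
Round up → n = 54.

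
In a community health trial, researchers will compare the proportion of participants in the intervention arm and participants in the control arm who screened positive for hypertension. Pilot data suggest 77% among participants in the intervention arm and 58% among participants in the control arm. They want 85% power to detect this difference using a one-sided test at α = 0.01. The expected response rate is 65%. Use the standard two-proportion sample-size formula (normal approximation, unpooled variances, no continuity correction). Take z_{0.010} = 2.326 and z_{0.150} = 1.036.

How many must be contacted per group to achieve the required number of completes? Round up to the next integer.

n = 203 per group

n = (z_α + z_β)² · [p₁(1−p₁) + p₂(1−p₂)] / (p₁ − p₂)²
  = (2.326 + 1.036)² · (0.77·0.23 + 0.58·0.42) / (0.19)²
  = (3.362)² · (0.1771 + 0.2436) / 0.0361
  = 11.3030 · 0.4207 / 0.0361
  = 131.72
Adjust for 65% response: 131.72 / 0.65 = 202.65.
Round up → n = 203 per group.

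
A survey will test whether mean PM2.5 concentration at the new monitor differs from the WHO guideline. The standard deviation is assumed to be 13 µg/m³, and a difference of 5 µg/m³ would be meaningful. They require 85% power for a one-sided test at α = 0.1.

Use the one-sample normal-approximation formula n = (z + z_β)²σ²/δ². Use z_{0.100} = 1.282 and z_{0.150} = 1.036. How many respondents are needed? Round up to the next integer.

n = 37

n = (z_α + z_β)² · σ² / δ²
  = (1.282 + 1.036)² · 13² / 5²
  = 5.3731 · 169 / 25
  = 36.32
Round up → n = 37.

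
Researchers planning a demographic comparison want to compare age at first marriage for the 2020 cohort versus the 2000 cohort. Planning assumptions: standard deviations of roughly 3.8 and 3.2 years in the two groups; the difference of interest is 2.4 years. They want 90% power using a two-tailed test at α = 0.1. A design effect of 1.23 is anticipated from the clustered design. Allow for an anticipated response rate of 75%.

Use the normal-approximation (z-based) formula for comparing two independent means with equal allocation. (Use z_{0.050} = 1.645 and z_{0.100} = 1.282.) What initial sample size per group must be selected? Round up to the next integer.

n = (z_{α/2} + z_β)² · (σ₁² + σ₂²) / δ²
  = (1.645 + 1.282)² · (3.8² + 3.2² = 24.68) / 2.4²
  = 8.5673 · 24.68 / 5.76
  = 36.71
Design effect: 1.23 × 36.71 = 45.15.
Adjust for 75% response: 45.15 / 0.75 = 60.20.
Round up → n = 61 per group.

n = 61 per group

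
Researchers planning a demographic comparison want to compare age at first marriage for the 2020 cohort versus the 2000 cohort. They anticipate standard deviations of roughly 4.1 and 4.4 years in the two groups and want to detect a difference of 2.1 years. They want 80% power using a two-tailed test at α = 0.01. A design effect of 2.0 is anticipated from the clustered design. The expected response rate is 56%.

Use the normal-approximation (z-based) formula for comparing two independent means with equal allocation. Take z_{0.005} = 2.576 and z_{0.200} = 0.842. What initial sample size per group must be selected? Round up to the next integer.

n = (z_{α/2} + z_β)² · (σ₁² + σ₂²) / δ²
  = (2.576 + 0.842)² · (4.1² + 4.4² = 36.17) / 2.1²
  = 11.6827 · 36.17 / 4.41
  = 95.82
Design effect: 2.0 × 95.82 = 191.64.
Adjust for 56% response: 191.64 / 0.56 = 342.21.
Round up → n = 343 per group.

n = 343 per group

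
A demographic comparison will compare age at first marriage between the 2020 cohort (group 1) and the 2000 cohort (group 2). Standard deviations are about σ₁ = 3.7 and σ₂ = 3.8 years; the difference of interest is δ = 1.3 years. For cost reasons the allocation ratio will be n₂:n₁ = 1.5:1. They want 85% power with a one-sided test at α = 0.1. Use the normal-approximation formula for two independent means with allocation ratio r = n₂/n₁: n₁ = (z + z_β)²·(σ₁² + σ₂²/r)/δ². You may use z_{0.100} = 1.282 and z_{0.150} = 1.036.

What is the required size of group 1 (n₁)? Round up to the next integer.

n₁ = 75

n₁ = (z_α + z_β)² · (σ₁² + σ₂²/r) / δ²
   = (1.282 + 1.036)² · (3.7² + 3.8²/1.5) / 1.3²
   = 5.3731 · (13.69 + 9.6267) / 1.69
   = 5.3731 · 23.3167 / 1.69
   = 74.13
Round up → n₁ = 75; n₂ = r·n₁ = 1.5 × 75 = 113.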